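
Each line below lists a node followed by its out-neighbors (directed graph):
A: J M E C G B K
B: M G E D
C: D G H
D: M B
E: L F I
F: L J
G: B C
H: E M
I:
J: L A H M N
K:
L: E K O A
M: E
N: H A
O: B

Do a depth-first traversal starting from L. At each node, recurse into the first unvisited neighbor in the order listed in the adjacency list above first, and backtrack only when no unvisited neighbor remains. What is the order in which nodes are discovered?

L, E, F, J, A, M, C, D, B, G, H, K, N, I, O

Visit L
L → E
E → F
F → J
J → A
A → M
A → C
C → D
D → B
B → G
C → H
A → K
J → N
E → I
L → O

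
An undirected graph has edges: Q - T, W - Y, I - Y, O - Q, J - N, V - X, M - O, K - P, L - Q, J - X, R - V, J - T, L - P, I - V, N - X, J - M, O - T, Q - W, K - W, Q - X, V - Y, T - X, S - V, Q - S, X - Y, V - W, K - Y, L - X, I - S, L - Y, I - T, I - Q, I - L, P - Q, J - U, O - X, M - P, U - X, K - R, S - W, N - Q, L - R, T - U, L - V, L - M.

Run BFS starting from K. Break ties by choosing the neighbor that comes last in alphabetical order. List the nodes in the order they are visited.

Visit K; enqueue Y, W, R, P → queue [Y, W, R, P]
Visit Y; enqueue X, V, L, I → queue [W, R, P, X, V, L, I]
Visit W; enqueue S, Q → queue [R, P, X, V, L, I, S, Q]
Visit R → queue [P, X, V, L, I, S, Q]
Visit P; enqueue M → queue [X, V, L, I, S, Q, M]
Visit X; enqueue U, T, O, N, J → queue [V, L, I, S, Q, M, U, T, O, N, J]
Visit V → queue [L, I, S, Q, M, U, T, O, N, J]
Visit L → queue [I, S, Q, M, U, T, O, N, J]
Visit I → queue [S, Q, M, U, T, O, N, J]
Visit S → queue [Q, M, U, T, O, N, J]
Visit Q → queue [M, U, T, O, N, J]
Visit M → queue [U, T, O, N, J]
Visit U → queue [T, O, N, J]
Visit T → queue [O, N, J]
Visit O → queue [N, J]
Visit N → queue [J]
Visit J → queue []

K, Y, W, R, P, X, V, L, I, S, Q, M, U, T, O, N, J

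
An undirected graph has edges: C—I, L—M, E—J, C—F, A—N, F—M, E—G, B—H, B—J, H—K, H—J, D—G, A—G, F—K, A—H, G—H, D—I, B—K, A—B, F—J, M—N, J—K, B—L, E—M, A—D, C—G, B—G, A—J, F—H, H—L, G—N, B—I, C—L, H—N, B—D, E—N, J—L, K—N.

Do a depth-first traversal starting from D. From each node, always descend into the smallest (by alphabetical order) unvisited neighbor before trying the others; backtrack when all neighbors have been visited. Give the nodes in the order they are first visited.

Visit D
D → A
A → B
B → G
G → C
C → F
F → H
H → J
J → E
E → M
M → L
M → N
N → K
C → I

D, A, B, G, C, F, H, J, E, M, L, N, K, I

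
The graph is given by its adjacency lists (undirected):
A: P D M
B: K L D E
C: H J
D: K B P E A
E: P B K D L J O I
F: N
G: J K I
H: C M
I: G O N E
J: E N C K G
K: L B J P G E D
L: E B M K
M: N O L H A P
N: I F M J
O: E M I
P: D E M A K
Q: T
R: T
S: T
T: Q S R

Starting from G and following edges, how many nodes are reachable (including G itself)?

16

BFS from G visits: G, I, J, K, E, N, O, C, B, D, L, P, F, M, H, A
Reachable nodes: 16 of 20 total.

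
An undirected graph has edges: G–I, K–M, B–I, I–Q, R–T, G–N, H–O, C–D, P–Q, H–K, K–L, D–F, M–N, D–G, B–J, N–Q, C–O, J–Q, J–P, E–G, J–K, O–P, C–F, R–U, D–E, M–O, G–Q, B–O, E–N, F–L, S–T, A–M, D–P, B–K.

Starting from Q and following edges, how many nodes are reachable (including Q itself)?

BFS from Q visits: Q, G, I, J, N, P, D, E, B, K, M, O, C, F, H, L, A
Reachable nodes: 17 of 21 total.

17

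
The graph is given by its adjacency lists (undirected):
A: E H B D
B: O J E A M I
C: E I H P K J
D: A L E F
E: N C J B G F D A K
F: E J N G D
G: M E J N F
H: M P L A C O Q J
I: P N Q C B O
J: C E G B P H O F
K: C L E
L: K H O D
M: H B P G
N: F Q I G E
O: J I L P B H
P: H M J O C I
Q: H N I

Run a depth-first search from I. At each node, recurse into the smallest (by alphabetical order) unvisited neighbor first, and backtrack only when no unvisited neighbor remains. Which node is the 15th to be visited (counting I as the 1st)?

K

Visit I
I → B
B → A
A → D
D → E
E → C
C → H
H → J
J → F
F → G
G → M
M → P
P → O
O → L
L → K
G → N
N → Q

Visit order: I, B, A, D, E, C, H, J, F, G, M, P, O, L, K, N, Q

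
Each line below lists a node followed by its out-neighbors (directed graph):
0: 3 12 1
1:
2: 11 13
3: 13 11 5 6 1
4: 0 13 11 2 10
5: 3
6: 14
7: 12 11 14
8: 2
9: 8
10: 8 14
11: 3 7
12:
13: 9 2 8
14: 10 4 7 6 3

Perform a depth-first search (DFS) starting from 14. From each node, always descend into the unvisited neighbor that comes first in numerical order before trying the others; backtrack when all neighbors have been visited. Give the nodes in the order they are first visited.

14 -> 3 -> 1 -> 5 -> 6 -> 11 -> 7 -> 12 -> 13 -> 2 -> 8 -> 9 -> 4 -> 0 -> 10

Visit 14
14 → 3
3 → 1
3 → 5
3 → 6
3 → 11
11 → 7
7 → 12
3 → 13
13 → 2
13 → 8
13 → 9
14 → 4
4 → 0
4 → 10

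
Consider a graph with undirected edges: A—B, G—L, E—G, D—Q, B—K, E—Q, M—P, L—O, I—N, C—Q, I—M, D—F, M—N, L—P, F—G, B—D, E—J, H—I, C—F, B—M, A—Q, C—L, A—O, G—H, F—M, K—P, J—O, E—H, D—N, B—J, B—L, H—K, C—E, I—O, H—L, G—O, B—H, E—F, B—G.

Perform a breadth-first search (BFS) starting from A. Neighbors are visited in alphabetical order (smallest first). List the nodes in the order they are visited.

A → B → O → Q → D → G → H → J → K → L → M → I → C → E → F → N → P

Visit A; enqueue B, O, Q → queue [B, O, Q]
Visit B; enqueue D, G, H, J, K, L, M → queue [O, Q, D, G, H, J, K, L, M]
Visit O; enqueue I → queue [Q, D, G, H, J, K, L, M, I]
Visit Q; enqueue C, E → queue [D, G, H, J, K, L, M, I, C, E]
Visit D; enqueue F, N → queue [G, H, J, K, L, M, I, C, E, F, N]
Visit G → queue [H, J, K, L, M, I, C, E, F, N]
Visit H → queue [J, K, L, M, I, C, E, F, N]
Visit J → queue [K, L, M, I, C, E, F, N]
Visit K; enqueue P → queue [L, M, I, C, E, F, N, P]
Visit L → queue [M, I, C, E, F, N, P]
Visit M → queue [I, C, E, F, N, P]
Visit I → queue [C, E, F, N, P]
Visit C → queue [E, F, N, P]
Visit E → queue [F, N, P]
Visit F → queue [N, P]
Visit N → queue [P]
Visit P → queue []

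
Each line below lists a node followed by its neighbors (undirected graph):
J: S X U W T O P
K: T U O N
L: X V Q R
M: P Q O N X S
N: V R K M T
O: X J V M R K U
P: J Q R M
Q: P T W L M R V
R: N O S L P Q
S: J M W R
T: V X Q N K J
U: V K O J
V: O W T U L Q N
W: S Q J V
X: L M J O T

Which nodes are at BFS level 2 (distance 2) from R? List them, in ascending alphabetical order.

J, K, M, T, U, V, W, X

Level 0: R
Level 1: L, N, O, P, Q, S
Level 2: J, K, M, T, U, V, W, X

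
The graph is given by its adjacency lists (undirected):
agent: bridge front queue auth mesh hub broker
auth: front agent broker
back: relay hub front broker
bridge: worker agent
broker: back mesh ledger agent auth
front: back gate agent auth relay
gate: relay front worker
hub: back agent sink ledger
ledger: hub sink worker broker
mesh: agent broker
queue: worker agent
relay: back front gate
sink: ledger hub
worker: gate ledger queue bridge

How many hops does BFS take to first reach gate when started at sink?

3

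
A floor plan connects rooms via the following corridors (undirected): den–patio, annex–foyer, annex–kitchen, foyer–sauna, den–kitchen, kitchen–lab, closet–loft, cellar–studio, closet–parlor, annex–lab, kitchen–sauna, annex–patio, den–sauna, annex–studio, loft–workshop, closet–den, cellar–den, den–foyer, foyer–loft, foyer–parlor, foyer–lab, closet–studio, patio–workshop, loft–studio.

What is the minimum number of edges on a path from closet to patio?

2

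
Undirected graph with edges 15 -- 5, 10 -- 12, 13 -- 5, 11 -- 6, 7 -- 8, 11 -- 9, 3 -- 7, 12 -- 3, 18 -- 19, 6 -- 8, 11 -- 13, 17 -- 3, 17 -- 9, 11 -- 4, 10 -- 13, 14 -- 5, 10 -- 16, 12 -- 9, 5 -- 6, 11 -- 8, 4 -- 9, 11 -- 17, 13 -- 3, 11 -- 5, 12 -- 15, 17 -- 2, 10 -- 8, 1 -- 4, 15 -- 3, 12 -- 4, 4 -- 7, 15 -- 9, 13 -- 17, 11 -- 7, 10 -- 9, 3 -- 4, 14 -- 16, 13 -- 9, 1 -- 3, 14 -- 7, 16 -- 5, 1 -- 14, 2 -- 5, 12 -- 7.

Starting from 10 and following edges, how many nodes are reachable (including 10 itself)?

17

BFS from 10 visits: 10, 8, 9, 12, 13, 16, 6, 7, 11, 4, 15, 17, 3, 5, 14, 1, 2
Reachable nodes: 17 of 19 total.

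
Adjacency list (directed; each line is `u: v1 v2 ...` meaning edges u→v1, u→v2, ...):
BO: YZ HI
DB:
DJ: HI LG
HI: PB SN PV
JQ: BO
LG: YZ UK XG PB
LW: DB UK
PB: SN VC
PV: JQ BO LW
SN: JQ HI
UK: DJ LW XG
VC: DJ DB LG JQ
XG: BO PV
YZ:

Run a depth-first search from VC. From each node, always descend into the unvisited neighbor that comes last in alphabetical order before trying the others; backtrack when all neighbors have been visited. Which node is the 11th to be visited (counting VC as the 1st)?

Visit VC
VC → LG
LG → YZ
LG → XG
XG → PV
PV → LW
LW → UK
UK → DJ
DJ → HI
HI → SN
SN → JQ
JQ → BO
HI → PB
LW → DB

Visit order: VC, LG, YZ, XG, PV, LW, UK, DJ, HI, SN, JQ, BO, PB, DB

JQ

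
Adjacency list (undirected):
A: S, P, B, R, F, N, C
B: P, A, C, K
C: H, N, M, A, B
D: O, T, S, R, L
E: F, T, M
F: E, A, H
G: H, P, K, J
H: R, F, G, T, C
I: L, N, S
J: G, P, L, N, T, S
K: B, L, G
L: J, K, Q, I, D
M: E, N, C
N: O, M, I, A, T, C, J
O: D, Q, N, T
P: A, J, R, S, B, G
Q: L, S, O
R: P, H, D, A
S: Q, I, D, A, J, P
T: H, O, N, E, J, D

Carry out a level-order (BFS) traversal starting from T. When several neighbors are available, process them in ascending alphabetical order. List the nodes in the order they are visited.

Visit T; enqueue D, E, H, J, N, O → queue [D, E, H, J, N, O]
Visit D; enqueue L, R, S → queue [E, H, J, N, O, L, R, S]
Visit E; enqueue F, M → queue [H, J, N, O, L, R, S, F, M]
Visit H; enqueue C, G → queue [J, N, O, L, R, S, F, M, C, G]
Visit J; enqueue P → queue [N, O, L, R, S, F, M, C, G, P]
Visit N; enqueue A, I → queue [O, L, R, S, F, M, C, G, P, A, I]
Visit O; enqueue Q → queue [L, R, S, F, M, C, G, P, A, I, Q]
Visit L; enqueue K → queue [R, S, F, M, C, G, P, A, I, Q, K]
Visit R → queue [S, F, M, C, G, P, A, I, Q, K]
Visit S → queue [F, M, C, G, P, A, I, Q, K]
Visit F → queue [M, C, G, P, A, I, Q, K]
Visit M → queue [C, G, P, A, I, Q, K]
Visit C; enqueue B → queue [G, P, A, I, Q, K, B]
Visit G → queue [P, A, I, Q, K, B]
Visit P → queue [A, I, Q, K, B]
Visit A → queue [I, Q, K, B]
Visit I → queue [Q, K, B]
Visit Q → queue [K, B]
Visit K → queue [B]
Visit B → queue []

T → D → E → H → J → N → O → L → R → S → F → M → C → G → P → A → I → Q → K → B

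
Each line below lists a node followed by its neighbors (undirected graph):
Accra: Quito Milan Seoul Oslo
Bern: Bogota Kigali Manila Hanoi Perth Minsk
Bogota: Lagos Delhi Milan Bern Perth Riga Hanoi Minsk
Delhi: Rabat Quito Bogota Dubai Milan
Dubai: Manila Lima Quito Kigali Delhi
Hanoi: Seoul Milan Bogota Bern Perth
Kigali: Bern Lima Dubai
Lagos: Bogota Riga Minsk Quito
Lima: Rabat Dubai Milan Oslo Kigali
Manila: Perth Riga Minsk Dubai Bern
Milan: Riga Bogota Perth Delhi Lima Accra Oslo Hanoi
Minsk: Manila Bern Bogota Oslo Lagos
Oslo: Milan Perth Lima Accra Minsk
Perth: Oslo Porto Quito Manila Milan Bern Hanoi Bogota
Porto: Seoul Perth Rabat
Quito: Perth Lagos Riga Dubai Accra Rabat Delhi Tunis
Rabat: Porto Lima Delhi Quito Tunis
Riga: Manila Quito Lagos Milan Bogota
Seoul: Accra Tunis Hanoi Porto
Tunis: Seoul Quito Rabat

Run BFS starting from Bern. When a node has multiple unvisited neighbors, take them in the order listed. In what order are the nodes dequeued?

Bern, Bogota, Kigali, Manila, Hanoi, Perth, Minsk, Lagos, Delhi, Milan, Riga, Lima, Dubai, Seoul, Oslo, Porto, Quito, Rabat, Accra, Tunis

Visit Bern; enqueue Bogota, Kigali, Manila, Hanoi, Perth, Minsk → queue [Bogota, Kigali, Manila, Hanoi, Perth, Minsk]
Visit Bogota; enqueue Lagos, Delhi, Milan, Riga → queue [Kigali, Manila, Hanoi, Perth, Minsk, Lagos, Delhi, Milan, Riga]
Visit Kigali; enqueue Lima, Dubai → queue [Manila, Hanoi, Perth, Minsk, Lagos, Delhi, Milan, Riga, Lima, Dubai]
Visit Manila → queue [Hanoi, Perth, Minsk, Lagos, Delhi, Milan, Riga, Lima, Dubai]
Visit Hanoi; enqueue Seoul → queue [Perth, Minsk, Lagos, Delhi, Milan, Riga, Lima, Dubai, Seoul]
Visit Perth; enqueue Oslo, Porto, Quito → queue [Minsk, Lagos, Delhi, Milan, Riga, Lima, Dubai, Seoul, Oslo, Porto, Quito]
Visit Minsk → queue [Lagos, Delhi, Milan, Riga, Lima, Dubai, Seoul, Oslo, Porto, Quito]
Visit Lagos → queue [Delhi, Milan, Riga, Lima, Dubai, Seoul, Oslo, Porto, Quito]
Visit Delhi; enqueue Rabat → queue [Milan, Riga, Lima, Dubai, Seoul, Oslo, Porto, Quito, Rabat]
Visit Milan; enqueue Accra → queue [Riga, Lima, Dubai, Seoul, Oslo, Porto, Quito, Rabat, Accra]
Visit Riga → queue [Lima, Dubai, Seoul, Oslo, Porto, Quito, Rabat, Accra]
Visit Lima → queue [Dubai, Seoul, Oslo, Porto, Quito, Rabat, Accra]
Visit Dubai → queue [Seoul, Oslo, Porto, Quito, Rabat, Accra]
Visit Seoul; enqueue Tunis → queue [Oslo, Porto, Quito, Rabat, Accra, Tunis]
Visit Oslo → queue [Porto, Quito, Rabat, Accra, Tunis]
Visit Porto → queue [Quito, Rabat, Accra, Tunis]
Visit Quito → queue [Rabat, Accra, Tunis]
Visit Rabat → queue [Accra, Tunis]
Visit Accra → queue [Tunis]
Visit Tunis → queue []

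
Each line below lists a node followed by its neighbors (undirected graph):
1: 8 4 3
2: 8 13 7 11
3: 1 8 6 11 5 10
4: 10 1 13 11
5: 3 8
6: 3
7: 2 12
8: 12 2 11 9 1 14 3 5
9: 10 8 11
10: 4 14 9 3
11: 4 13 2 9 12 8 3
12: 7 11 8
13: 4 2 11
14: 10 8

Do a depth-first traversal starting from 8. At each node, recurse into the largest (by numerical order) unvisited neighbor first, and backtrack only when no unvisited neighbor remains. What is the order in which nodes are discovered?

Visit 8
8 → 14
14 → 10
10 → 9
9 → 11
11 → 13
13 → 4
4 → 1
1 → 3
3 → 6
3 → 5
13 → 2
2 → 7
7 → 12

8, 14, 10, 9, 11, 13, 4, 1, 3, 6, 5, 2, 7, 12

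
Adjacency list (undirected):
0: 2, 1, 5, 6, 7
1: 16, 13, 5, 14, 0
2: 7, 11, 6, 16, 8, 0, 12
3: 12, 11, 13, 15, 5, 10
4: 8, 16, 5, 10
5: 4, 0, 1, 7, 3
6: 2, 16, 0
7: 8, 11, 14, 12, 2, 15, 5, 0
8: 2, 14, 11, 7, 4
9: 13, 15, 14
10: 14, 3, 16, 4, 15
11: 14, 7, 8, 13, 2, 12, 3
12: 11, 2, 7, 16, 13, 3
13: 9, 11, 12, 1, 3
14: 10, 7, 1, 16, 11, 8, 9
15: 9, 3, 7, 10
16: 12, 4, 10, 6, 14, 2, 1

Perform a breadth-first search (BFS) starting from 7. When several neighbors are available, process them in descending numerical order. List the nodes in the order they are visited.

7 15 14 12 11 8 5 2 0 10 9 3 16 1 13 4 6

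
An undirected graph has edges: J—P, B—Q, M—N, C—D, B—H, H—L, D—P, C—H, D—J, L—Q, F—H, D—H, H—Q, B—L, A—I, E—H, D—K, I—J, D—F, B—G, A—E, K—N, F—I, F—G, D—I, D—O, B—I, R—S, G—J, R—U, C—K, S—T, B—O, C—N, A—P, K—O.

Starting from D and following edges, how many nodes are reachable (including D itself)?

BFS from D visits: D, P, O, K, J, I, H, F, C, A, B, N, G, Q, L, E, M
Reachable nodes: 17 of 21 total.

17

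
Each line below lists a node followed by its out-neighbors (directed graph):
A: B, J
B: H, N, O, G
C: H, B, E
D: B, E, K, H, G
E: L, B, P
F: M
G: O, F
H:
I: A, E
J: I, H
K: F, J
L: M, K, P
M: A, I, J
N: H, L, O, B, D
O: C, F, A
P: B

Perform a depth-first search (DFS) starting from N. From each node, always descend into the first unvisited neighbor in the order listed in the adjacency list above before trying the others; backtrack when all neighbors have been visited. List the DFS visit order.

Visit N
N → H
N → L
L → M
M → A
A → B
B → O
O → C
C → E
E → P
O → F
B → G
A → J
J → I
L → K
N → D

N → H → L → M → A → B → O → C → E → P → F → G → J → I → K → D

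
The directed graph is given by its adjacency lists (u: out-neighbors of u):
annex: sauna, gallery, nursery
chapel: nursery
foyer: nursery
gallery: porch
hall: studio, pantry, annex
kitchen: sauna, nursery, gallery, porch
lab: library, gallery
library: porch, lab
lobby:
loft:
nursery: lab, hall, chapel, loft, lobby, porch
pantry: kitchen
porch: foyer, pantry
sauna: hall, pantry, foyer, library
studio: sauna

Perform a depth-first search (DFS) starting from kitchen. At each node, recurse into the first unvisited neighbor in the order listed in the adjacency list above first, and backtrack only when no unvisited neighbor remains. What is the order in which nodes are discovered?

kitchen, sauna, hall, studio, pantry, annex, gallery, porch, foyer, nursery, lab, library, chapel, loft, lobby

Visit kitchen
kitchen → sauna
sauna → hall
hall → studio
hall → pantry
hall → annex
annex → gallery
gallery → porch
porch → foyer
foyer → nursery
nursery → lab
lab → library
nursery → chapel
nursery → loft
nursery → lobby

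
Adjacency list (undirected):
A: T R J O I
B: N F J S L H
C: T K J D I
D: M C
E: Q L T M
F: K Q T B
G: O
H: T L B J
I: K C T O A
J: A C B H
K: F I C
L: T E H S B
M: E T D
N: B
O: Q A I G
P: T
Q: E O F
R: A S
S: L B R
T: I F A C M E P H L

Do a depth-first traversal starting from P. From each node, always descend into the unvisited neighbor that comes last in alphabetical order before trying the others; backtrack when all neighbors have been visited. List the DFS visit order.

Visit P
P → T
T → M
M → E
E → Q
Q → O
O → I
I → K
K → F
F → B
B → S
S → R
R → A
A → J
J → H
H → L
J → C
C → D
B → N
O → G

P T M E Q O I K F B S R A J H L C D N G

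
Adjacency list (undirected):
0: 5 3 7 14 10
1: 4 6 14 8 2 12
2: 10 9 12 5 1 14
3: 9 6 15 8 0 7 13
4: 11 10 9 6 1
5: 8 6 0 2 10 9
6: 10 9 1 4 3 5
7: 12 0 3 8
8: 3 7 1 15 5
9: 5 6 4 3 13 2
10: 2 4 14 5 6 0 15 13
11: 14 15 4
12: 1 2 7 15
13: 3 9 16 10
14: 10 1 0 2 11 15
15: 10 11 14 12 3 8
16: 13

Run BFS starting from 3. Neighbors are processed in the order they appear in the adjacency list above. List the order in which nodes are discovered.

Visit 3; enqueue 9, 6, 15, 8, 0, 7, 13 → queue [9, 6, 15, 8, 0, 7, 13]
Visit 9; enqueue 5, 4, 2 → queue [6, 15, 8, 0, 7, 13, 5, 4, 2]
Visit 6; enqueue 10, 1 → queue [15, 8, 0, 7, 13, 5, 4, 2, 10, 1]
Visit 15; enqueue 11, 14, 12 → queue [8, 0, 7, 13, 5, 4, 2, 10, 1, 11, 14, 12]
Visit 8 → queue [0, 7, 13, 5, 4, 2, 10, 1, 11, 14, 12]
Visit 0 → queue [7, 13, 5, 4, 2, 10, 1, 11, 14, 12]
Visit 7 → queue [13, 5, 4, 2, 10, 1, 11, 14, 12]
Visit 13; enqueue 16 → queue [5, 4, 2, 10, 1, 11, 14, 12, 16]
Visit 5 → queue [4, 2, 10, 1, 11, 14, 12, 16]
Visit 4 → queue [2, 10, 1, 11, 14, 12, 16]
Visit 2 → queue [10, 1, 11, 14, 12, 16]
Visit 10 → queue [1, 11, 14, 12, 16]
Visit 1 → queue [11, 14, 12, 16]
Visit 11 → queue [14, 12, 16]
Visit 14 → queue [12, 16]
Visit 12 → queue [16]
Visit 16 → queue []

3 9 6 15 8 0 7 13 5 4 2 10 1 11 14 12 16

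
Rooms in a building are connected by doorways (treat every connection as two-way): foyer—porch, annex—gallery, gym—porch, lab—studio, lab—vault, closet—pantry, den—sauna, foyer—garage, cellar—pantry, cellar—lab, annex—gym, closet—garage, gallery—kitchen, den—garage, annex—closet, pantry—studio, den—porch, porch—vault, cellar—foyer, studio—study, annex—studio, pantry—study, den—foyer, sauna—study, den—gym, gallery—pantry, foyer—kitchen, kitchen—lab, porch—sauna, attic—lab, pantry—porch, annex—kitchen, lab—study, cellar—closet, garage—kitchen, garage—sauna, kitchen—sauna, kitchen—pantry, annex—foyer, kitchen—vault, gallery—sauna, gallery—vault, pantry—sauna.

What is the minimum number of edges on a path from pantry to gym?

Level 0: pantry
Level 1: cellar, closet, gallery, kitchen, porch, sauna, studio, study
Level 2: annex, den, foyer, garage, gym, lab, vault
Level 3: attic
gym first appears at level 2.

2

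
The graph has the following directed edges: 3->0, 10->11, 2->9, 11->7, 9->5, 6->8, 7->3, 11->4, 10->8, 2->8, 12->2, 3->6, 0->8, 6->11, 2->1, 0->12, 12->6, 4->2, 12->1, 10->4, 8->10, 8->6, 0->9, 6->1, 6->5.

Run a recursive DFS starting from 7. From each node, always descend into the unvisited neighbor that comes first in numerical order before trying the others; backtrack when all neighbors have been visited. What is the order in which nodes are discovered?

Visit 7
7 → 3
3 → 0
0 → 8
8 → 6
6 → 1
6 → 5
6 → 11
11 → 4
4 → 2
2 → 9
8 → 10
0 → 12

7 3 0 8 6 1 5 11 4 2 9 10 12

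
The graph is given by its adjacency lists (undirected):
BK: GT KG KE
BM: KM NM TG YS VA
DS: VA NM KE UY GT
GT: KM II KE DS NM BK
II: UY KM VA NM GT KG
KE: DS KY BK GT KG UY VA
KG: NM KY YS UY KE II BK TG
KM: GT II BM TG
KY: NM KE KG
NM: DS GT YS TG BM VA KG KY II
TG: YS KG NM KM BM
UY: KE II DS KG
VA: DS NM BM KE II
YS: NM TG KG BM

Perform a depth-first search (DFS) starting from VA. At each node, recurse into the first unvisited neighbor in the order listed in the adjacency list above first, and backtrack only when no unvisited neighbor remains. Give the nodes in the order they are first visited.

Visit VA
VA → DS
DS → NM
NM → GT
GT → KM
KM → II
II → UY
UY → KE
KE → KY
KY → KG
KG → YS
YS → TG
TG → BM
KG → BK

VA, DS, NM, GT, KM, II, UY, KE, KY, KG, YS, TG, BM, BK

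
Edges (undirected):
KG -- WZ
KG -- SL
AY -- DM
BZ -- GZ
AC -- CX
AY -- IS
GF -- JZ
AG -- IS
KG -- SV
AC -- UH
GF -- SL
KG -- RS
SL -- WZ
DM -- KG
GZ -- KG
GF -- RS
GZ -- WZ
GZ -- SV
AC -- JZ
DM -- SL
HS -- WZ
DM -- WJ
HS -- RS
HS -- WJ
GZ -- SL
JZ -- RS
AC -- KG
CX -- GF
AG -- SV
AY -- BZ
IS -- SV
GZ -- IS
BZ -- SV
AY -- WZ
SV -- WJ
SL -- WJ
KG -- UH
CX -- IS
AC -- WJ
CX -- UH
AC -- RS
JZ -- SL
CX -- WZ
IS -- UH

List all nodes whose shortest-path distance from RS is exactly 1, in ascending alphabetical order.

AC, GF, HS, JZ, KG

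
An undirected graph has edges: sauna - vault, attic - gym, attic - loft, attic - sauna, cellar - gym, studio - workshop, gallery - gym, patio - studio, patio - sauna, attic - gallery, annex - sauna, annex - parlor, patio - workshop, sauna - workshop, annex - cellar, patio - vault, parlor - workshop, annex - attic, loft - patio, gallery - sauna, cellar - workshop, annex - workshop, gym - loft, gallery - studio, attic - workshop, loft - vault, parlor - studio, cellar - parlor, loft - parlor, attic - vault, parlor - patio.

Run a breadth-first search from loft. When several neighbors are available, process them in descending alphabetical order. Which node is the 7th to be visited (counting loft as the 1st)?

sauna

Visit loft; enqueue vault, patio, parlor, gym, attic → queue [vault, patio, parlor, gym, attic]
Visit vault; enqueue sauna → queue [patio, parlor, gym, attic, sauna]
Visit patio; enqueue workshop, studio → queue [parlor, gym, attic, sauna, workshop, studio]
Visit parlor; enqueue cellar, annex → queue [gym, attic, sauna, workshop, studio, cellar, annex]
Visit gym; enqueue gallery → queue [attic, sauna, workshop, studio, cellar, annex, gallery]
Visit attic → queue [sauna, workshop, studio, cellar, annex, gallery]
Visit sauna → queue [workshop, studio, cellar, annex, gallery]
Visit workshop → queue [studio, cellar, annex, gallery]
Visit studio → queue [cellar, annex, gallery]
Visit cellar → queue [annex, gallery]
Visit annex → queue [gallery]
Visit gallery → queue []

Visit order: loft, vault, patio, parlor, gym, attic, sauna, workshop, studio, cellar, annex, gallery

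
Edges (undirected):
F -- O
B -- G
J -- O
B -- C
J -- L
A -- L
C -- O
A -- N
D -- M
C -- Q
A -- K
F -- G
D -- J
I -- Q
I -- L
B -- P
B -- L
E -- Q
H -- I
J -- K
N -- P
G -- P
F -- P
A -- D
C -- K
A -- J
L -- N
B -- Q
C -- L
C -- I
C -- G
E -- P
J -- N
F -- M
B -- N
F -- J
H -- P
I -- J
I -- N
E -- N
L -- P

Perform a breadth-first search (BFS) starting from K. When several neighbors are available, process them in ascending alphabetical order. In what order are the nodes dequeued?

K A C J D L N B G I O Q F M P E H

Visit K; enqueue A, C, J → queue [A, C, J]
Visit A; enqueue D, L, N → queue [C, J, D, L, N]
Visit C; enqueue B, G, I, O, Q → queue [J, D, L, N, B, G, I, O, Q]
Visit J; enqueue F → queue [D, L, N, B, G, I, O, Q, F]
Visit D; enqueue M → queue [L, N, B, G, I, O, Q, F, M]
Visit L; enqueue P → queue [N, B, G, I, O, Q, F, M, P]
Visit N; enqueue E → queue [B, G, I, O, Q, F, M, P, E]
Visit B → queue [G, I, O, Q, F, M, P, E]
Visit G → queue [I, O, Q, F, M, P, E]
Visit I; enqueue H → queue [O, Q, F, M, P, E, H]
Visit O → queue [Q, F, M, P, E, H]
Visit Q → queue [F, M, P, E, H]
Visit F → queue [M, P, E, H]
Visit M → queue [P, E, H]
Visit P → queue [E, H]
Visit E → queue [H]
Visit H → queue []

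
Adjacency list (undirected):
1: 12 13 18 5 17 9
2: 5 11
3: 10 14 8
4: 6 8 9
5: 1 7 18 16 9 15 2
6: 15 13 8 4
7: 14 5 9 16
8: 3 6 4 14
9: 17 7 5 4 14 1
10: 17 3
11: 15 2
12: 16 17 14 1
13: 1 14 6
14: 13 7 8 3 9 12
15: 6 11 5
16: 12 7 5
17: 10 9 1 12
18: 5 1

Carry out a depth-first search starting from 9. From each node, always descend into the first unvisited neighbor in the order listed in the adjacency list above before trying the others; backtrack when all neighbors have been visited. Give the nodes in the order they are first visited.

9, 17, 10, 3, 14, 13, 1, 12, 16, 7, 5, 18, 15, 6, 8, 4, 11, 2

Visit 9
9 → 17
17 → 10
10 → 3
3 → 14
14 → 13
13 → 1
1 → 12
12 → 16
16 → 7
7 → 5
5 → 18
5 → 15
15 → 6
6 → 8
8 → 4
15 → 11
11 → 2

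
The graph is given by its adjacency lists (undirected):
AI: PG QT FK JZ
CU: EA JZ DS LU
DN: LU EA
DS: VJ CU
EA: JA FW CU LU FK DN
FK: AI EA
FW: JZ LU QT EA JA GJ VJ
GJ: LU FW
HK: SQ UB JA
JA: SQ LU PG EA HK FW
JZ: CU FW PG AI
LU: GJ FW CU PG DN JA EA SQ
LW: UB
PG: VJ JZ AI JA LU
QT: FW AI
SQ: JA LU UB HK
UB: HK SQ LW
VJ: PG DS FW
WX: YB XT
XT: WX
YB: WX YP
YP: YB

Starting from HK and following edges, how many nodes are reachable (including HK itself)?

18

BFS from HK visits: HK, UB, SQ, JA, LW, LU, PG, FW, EA, GJ, DN, CU, VJ, JZ, AI, QT, FK, DS
Reachable nodes: 18 of 22 total.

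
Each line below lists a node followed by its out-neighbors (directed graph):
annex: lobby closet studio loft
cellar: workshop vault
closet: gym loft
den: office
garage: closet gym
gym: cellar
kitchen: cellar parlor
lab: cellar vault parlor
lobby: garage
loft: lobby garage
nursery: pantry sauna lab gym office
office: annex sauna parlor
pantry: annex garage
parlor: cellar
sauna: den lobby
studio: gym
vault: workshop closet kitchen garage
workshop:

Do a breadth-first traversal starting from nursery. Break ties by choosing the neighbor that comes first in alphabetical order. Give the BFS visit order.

Visit nursery; enqueue gym, lab, office, pantry, sauna → queue [gym, lab, office, pantry, sauna]
Visit gym; enqueue cellar → queue [lab, office, pantry, sauna, cellar]
Visit lab; enqueue parlor, vault → queue [office, pantry, sauna, cellar, parlor, vault]
Visit office; enqueue annex → queue [pantry, sauna, cellar, parlor, vault, annex]
Visit pantry; enqueue garage → queue [sauna, cellar, parlor, vault, annex, garage]
Visit sauna; enqueue den, lobby → queue [cellar, parlor, vault, annex, garage, den, lobby]
Visit cellar; enqueue workshop → queue [parlor, vault, annex, garage, den, lobby, workshop]
Visit parlor → queue [vault, annex, garage, den, lobby, workshop]
Visit vault; enqueue closet, kitchen → queue [annex, garage, den, lobby, workshop, closet, kitchen]
Visit annex; enqueue loft, studio → queue [garage, den, lobby, workshop, closet, kitchen, loft, studio]
Visit garage → queue [den, lobby, workshop, closet, kitchen, loft, studio]
Visit den → queue [lobby, workshop, closet, kitchen, loft, studio]
Visit lobby → queue [workshop, closet, kitchen, loft, studio]
Visit workshop → queue [closet, kitchen, loft, studio]
Visit closet → queue [kitchen, loft, studio]
Visit kitchen → queue [loft, studio]
Visit loft → queue [studio]
Visit studio → queue []

nursery → gym → lab → office → pantry → sauna → cellar → parlor → vault → annex → garage → den → lobby → workshop → closet → kitchen → loft → studio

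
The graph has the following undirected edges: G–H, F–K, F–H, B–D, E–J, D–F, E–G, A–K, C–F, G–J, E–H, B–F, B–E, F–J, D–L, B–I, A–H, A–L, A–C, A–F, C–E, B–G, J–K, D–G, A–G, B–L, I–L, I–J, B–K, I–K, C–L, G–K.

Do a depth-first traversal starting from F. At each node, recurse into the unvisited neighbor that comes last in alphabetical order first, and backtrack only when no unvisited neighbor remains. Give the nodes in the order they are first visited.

F → K → J → I → L → D → G → H → E → C → A → B

Visit F
F → K
K → J
J → I
I → L
L → D
D → G
G → H
H → E
E → C
C → A
E → B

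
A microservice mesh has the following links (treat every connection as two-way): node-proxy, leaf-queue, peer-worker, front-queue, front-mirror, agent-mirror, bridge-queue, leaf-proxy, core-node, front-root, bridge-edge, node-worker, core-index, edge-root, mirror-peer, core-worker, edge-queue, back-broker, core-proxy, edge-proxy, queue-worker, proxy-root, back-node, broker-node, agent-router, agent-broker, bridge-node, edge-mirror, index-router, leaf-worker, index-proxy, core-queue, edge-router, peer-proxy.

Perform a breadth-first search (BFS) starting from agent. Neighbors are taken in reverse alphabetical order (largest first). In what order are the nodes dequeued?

agent, router, mirror, broker, index, edge, peer, front, node, back, proxy, core, root, queue, bridge, worker, leaf

Visit agent; enqueue router, mirror, broker → queue [router, mirror, broker]
Visit router; enqueue index, edge → queue [mirror, broker, index, edge]
Visit mirror; enqueue peer, front → queue [broker, index, edge, peer, front]
Visit broker; enqueue node, back → queue [index, edge, peer, front, node, back]
Visit index; enqueue proxy, core → queue [edge, peer, front, node, back, proxy, core]
Visit edge; enqueue root, queue, bridge → queue [peer, front, node, back, proxy, core, root, queue, bridge]
Visit peer; enqueue worker → queue [front, node, back, proxy, core, root, queue, bridge, worker]
Visit front → queue [node, back, proxy, core, root, queue, bridge, worker]
Visit node → queue [back, proxy, core, root, queue, bridge, worker]
Visit back → queue [proxy, core, root, queue, bridge, worker]
Visit proxy; enqueue leaf → queue [core, root, queue, bridge, worker, leaf]
Visit core → queue [root, queue, bridge, worker, leaf]
Visit root → queue [queue, bridge, worker, leaf]
Visit queue → queue [bridge, worker, leaf]
Visit bridge → queue [worker, leaf]
Visit worker → queue [leaf]
Visit leaf → queue []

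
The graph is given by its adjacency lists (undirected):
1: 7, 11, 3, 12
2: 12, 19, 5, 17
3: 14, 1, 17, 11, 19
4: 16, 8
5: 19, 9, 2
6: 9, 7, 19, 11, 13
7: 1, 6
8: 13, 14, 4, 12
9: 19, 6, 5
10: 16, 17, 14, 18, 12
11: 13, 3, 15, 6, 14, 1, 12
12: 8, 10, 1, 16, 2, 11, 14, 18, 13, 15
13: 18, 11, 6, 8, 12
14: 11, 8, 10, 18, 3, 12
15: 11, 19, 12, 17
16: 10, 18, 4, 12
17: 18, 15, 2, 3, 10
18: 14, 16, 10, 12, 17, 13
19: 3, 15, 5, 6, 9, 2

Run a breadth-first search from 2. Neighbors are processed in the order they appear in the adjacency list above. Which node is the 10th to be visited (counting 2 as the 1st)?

11

Visit 2; enqueue 12, 19, 5, 17 → queue [12, 19, 5, 17]
Visit 12; enqueue 8, 10, 1, 16, 11, 14, 18, 13, 15 → queue [19, 5, 17, 8, 10, 1, 16, 11, 14, 18, 13, 15]
Visit 19; enqueue 3, 6, 9 → queue [5, 17, 8, 10, 1, 16, 11, 14, 18, 13, 15, 3, 6, 9]
Visit 5 → queue [17, 8, 10, 1, 16, 11, 14, 18, 13, 15, 3, 6, 9]
Visit 17 → queue [8, 10, 1, 16, 11, 14, 18, 13, 15, 3, 6, 9]
Visit 8; enqueue 4 → queue [10, 1, 16, 11, 14, 18, 13, 15, 3, 6, 9, 4]
Visit 10 → queue [1, 16, 11, 14, 18, 13, 15, 3, 6, 9, 4]
Visit 1; enqueue 7 → queue [16, 11, 14, 18, 13, 15, 3, 6, 9, 4, 7]
Visit 16 → queue [11, 14, 18, 13, 15, 3, 6, 9, 4, 7]
Visit 11 → queue [14, 18, 13, 15, 3, 6, 9, 4, 7]
Visit 14 → queue [18, 13, 15, 3, 6, 9, 4, 7]
Visit 18 → queue [13, 15, 3, 6, 9, 4, 7]
Visit 13 → queue [15, 3, 6, 9, 4, 7]
Visit 15 → queue [3, 6, 9, 4, 7]
Visit 3 → queue [6, 9, 4, 7]
Visit 6 → queue [9, 4, 7]
Visit 9 → queue [4, 7]
Visit 4 → queue [7]
Visit 7 → queue []

Visit order: 2, 12, 19, 5, 17, 8, 10, 1, 16, 11, 14, 18, 13, 15, 3, 6, 9, 4, 7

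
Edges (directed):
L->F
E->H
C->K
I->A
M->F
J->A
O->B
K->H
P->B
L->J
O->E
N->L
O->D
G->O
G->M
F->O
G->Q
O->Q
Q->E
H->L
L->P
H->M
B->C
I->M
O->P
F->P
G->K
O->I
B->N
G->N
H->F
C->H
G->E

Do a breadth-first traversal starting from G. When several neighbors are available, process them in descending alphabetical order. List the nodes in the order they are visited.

Visit G; enqueue Q, O, N, M, K, E → queue [Q, O, N, M, K, E]
Visit Q → queue [O, N, M, K, E]
Visit O; enqueue P, I, D, B → queue [N, M, K, E, P, I, D, B]
Visit N; enqueue L → queue [M, K, E, P, I, D, B, L]
Visit M; enqueue F → queue [K, E, P, I, D, B, L, F]
Visit K; enqueue H → queue [E, P, I, D, B, L, F, H]
Visit E → queue [P, I, D, B, L, F, H]
Visit P → queue [I, D, B, L, F, H]
Visit I; enqueue A → queue [D, B, L, F, H, A]
Visit D → queue [B, L, F, H, A]
Visit B; enqueue C → queue [L, F, H, A, C]
Visit L; enqueue J → queue [F, H, A, C, J]
Visit F → queue [H, A, C, J]
Visit H → queue [A, C, J]
Visit A → queue [C, J]
Visit C → queue [J]
Visit J → queue []

G, Q, O, N, M, K, E, P, I, D, B, L, F, H, A, C, J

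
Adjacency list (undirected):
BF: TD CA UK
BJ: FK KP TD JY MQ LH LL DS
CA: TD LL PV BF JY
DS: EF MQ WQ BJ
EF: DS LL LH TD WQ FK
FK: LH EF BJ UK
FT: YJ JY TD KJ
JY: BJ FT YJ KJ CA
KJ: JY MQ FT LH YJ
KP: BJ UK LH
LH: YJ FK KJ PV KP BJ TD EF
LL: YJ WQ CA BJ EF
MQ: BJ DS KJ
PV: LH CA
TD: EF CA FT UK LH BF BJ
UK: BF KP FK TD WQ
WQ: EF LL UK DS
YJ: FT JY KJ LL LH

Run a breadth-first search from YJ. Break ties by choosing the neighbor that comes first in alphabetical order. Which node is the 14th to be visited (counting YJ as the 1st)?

PV

Visit YJ; enqueue FT, JY, KJ, LH, LL → queue [FT, JY, KJ, LH, LL]
Visit FT; enqueue TD → queue [JY, KJ, LH, LL, TD]
Visit JY; enqueue BJ, CA → queue [KJ, LH, LL, TD, BJ, CA]
Visit KJ; enqueue MQ → queue [LH, LL, TD, BJ, CA, MQ]
Visit LH; enqueue EF, FK, KP, PV → queue [LL, TD, BJ, CA, MQ, EF, FK, KP, PV]
Visit LL; enqueue WQ → queue [TD, BJ, CA, MQ, EF, FK, KP, PV, WQ]
Visit TD; enqueue BF, UK → queue [BJ, CA, MQ, EF, FK, KP, PV, WQ, BF, UK]
Visit BJ; enqueue DS → queue [CA, MQ, EF, FK, KP, PV, WQ, BF, UK, DS]
Visit CA → queue [MQ, EF, FK, KP, PV, WQ, BF, UK, DS]
Visit MQ → queue [EF, FK, KP, PV, WQ, BF, UK, DS]
Visit EF → queue [FK, KP, PV, WQ, BF, UK, DS]
Visit FK → queue [KP, PV, WQ, BF, UK, DS]
Visit KP → queue [PV, WQ, BF, UK, DS]
Visit PV → queue [WQ, BF, UK, DS]
Visit WQ → queue [BF, UK, DS]
Visit BF → queue [UK, DS]
Visit UK → queue [DS]
Visit DS → queue []

Visit order: YJ, FT, JY, KJ, LH, LL, TD, BJ, CA, MQ, EF, FK, KP, PV, WQ, BF, UK, DS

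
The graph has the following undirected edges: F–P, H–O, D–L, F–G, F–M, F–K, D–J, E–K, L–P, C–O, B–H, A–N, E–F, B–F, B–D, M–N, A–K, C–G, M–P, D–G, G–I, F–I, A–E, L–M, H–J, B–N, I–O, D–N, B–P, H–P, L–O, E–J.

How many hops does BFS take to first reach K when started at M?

2

Level 0: M
Level 1: F, L, N, P
Level 2: A, B, D, E, G, H, I, K, O
Level 3: C, J
K first appears at level 2.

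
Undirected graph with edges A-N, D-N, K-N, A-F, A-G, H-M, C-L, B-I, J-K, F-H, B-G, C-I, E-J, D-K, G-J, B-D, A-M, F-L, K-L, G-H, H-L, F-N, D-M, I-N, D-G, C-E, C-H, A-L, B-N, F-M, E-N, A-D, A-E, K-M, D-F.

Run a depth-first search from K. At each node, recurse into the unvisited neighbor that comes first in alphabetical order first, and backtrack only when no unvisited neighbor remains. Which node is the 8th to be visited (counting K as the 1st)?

L

Visit K
K → D
D → A
A → E
E → C
C → H
H → F
F → L
F → M
F → N
N → B
B → G
G → J
B → I

Visit order: K, D, A, E, C, H, F, L, M, N, B, G, J, I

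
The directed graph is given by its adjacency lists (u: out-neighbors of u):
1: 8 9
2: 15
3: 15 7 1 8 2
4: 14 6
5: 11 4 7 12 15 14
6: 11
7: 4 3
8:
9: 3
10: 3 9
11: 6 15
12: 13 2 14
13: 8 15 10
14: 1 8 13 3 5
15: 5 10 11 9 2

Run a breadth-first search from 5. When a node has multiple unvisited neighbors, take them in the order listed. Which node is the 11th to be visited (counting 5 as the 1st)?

Visit 5; enqueue 11, 4, 7, 12, 15, 14 → queue [11, 4, 7, 12, 15, 14]
Visit 11; enqueue 6 → queue [4, 7, 12, 15, 14, 6]
Visit 4 → queue [7, 12, 15, 14, 6]
Visit 7; enqueue 3 → queue [12, 15, 14, 6, 3]
Visit 12; enqueue 13, 2 → queue [15, 14, 6, 3, 13, 2]
Visit 15; enqueue 10, 9 → queue [14, 6, 3, 13, 2, 10, 9]
Visit 14; enqueue 1, 8 → queue [6, 3, 13, 2, 10, 9, 1, 8]
Visit 6 → queue [3, 13, 2, 10, 9, 1, 8]
Visit 3 → queue [13, 2, 10, 9, 1, 8]
Visit 13 → queue [2, 10, 9, 1, 8]
Visit 2 → queue [10, 9, 1, 8]
Visit 10 → queue [9, 1, 8]
Visit 9 → queue [1, 8]
Visit 1 → queue [8]
Visit 8 → queue []

Visit order: 5, 11, 4, 7, 12, 15, 14, 6, 3, 13, 2, 10, 9, 1, 8

2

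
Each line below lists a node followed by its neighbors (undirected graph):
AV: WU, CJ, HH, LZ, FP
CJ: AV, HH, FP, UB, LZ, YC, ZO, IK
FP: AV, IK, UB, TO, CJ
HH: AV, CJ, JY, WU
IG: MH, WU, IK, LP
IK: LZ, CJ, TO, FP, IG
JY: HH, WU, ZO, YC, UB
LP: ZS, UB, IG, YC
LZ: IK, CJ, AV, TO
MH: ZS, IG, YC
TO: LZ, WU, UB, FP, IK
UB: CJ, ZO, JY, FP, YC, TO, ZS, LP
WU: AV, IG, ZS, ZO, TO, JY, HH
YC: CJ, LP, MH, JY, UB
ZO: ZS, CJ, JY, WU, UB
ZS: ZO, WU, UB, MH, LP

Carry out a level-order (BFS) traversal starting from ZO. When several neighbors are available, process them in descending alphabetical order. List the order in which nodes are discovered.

ZO → ZS → WU → UB → JY → CJ → MH → LP → TO → IG → HH → AV → YC → FP → LZ → IK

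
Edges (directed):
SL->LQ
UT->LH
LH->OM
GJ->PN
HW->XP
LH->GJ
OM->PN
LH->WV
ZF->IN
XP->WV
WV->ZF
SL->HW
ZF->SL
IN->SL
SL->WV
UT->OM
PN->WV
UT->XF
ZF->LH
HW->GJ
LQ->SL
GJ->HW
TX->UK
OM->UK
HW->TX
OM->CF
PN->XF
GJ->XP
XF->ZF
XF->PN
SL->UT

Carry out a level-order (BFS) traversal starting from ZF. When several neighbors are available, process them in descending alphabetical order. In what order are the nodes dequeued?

ZF -> SL -> LH -> IN -> WV -> UT -> LQ -> HW -> OM -> GJ -> XF -> XP -> TX -> UK -> PN -> CF

Visit ZF; enqueue SL, LH, IN → queue [SL, LH, IN]
Visit SL; enqueue WV, UT, LQ, HW → queue [LH, IN, WV, UT, LQ, HW]
Visit LH; enqueue OM, GJ → queue [IN, WV, UT, LQ, HW, OM, GJ]
Visit IN → queue [WV, UT, LQ, HW, OM, GJ]
Visit WV → queue [UT, LQ, HW, OM, GJ]
Visit UT; enqueue XF → queue [LQ, HW, OM, GJ, XF]
Visit LQ → queue [HW, OM, GJ, XF]
Visit HW; enqueue XP, TX → queue [OM, GJ, XF, XP, TX]
Visit OM; enqueue UK, PN, CF → queue [GJ, XF, XP, TX, UK, PN, CF]
Visit GJ → queue [XF, XP, TX, UK, PN, CF]
Visit XF → queue [XP, TX, UK, PN, CF]
Visit XP → queue [TX, UK, PN, CF]
Visit TX → queue [UK, PN, CF]
Visit UK → queue [PN, CF]
Visit PN → queue [CF]
Visit CF → queue []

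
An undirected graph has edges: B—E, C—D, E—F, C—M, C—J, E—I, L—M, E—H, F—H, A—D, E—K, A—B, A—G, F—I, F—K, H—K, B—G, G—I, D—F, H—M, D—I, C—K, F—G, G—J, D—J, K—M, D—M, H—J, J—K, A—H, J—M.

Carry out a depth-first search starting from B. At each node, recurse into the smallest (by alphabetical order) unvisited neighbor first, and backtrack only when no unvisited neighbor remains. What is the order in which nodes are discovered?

Visit B
B → A
A → D
D → C
C → J
J → G
G → F
F → E
E → H
H → K
K → M
M → L
E → I

B A D C J G F E H K M L I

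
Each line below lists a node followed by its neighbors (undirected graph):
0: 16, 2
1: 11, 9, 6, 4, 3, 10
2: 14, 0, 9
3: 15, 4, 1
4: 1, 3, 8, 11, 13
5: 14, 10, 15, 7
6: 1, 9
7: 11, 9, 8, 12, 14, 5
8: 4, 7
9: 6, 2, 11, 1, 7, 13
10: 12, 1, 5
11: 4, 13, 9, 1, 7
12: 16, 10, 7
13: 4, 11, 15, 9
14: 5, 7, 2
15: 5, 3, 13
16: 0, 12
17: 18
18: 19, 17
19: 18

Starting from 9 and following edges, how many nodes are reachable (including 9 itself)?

BFS from 9 visits: 9, 1, 2, 6, 7, 11, 13, 3, 4, 10, 0, 14, 5, 8, 12, 15, 16
Reachable nodes: 17 of 20 total.

17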